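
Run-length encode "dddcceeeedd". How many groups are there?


Input: dddcceeeedd
Scanning for consecutive runs:
  Group 1: 'd' x 3 (positions 0-2)
  Group 2: 'c' x 2 (positions 3-4)
  Group 3: 'e' x 4 (positions 5-8)
  Group 4: 'd' x 2 (positions 9-10)
Total groups: 4

4


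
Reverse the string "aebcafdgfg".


Input: aebcafdgfg
Reading characters right to left:
  Position 9: 'g'
  Position 8: 'f'
  Position 7: 'g'
  Position 6: 'd'
  Position 5: 'f'
  Position 4: 'a'
  Position 3: 'c'
  Position 2: 'b'
  Position 1: 'e'
  Position 0: 'a'
Reversed: gfgdfacbea

gfgdfacbea


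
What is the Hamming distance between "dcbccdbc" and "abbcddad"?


Comparing "dcbccdbc" and "abbcddad" position by position:
  Position 0: 'd' vs 'a' => differ
  Position 1: 'c' vs 'b' => differ
  Position 2: 'b' vs 'b' => same
  Position 3: 'c' vs 'c' => same
  Position 4: 'c' vs 'd' => differ
  Position 5: 'd' vs 'd' => same
  Position 6: 'b' vs 'a' => differ
  Position 7: 'c' vs 'd' => differ
Total differences (Hamming distance): 5

5


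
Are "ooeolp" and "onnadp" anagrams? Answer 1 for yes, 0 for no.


Strings: "ooeolp", "onnadp"
Sorted first:  elooop
Sorted second: adnnop
Differ at position 0: 'e' vs 'a' => not anagrams

0


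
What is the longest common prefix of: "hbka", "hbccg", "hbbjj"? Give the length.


Words: hbka, hbccg, hbbjj
  Position 0: all 'h' => match
  Position 1: all 'b' => match
  Position 2: ('k', 'c', 'b') => mismatch, stop
LCP = "hb" (length 2)

2


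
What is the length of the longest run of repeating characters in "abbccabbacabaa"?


Input: "abbccabbacabaa"
Scanning for longest run:
  Position 1 ('b'): new char, reset run to 1
  Position 2 ('b'): continues run of 'b', length=2
  Position 3 ('c'): new char, reset run to 1
  Position 4 ('c'): continues run of 'c', length=2
  Position 5 ('a'): new char, reset run to 1
  Position 6 ('b'): new char, reset run to 1
  Position 7 ('b'): continues run of 'b', length=2
  Position 8 ('a'): new char, reset run to 1
  Position 9 ('c'): new char, reset run to 1
  Position 10 ('a'): new char, reset run to 1
  Position 11 ('b'): new char, reset run to 1
  Position 12 ('a'): new char, reset run to 1
  Position 13 ('a'): continues run of 'a', length=2
Longest run: 'b' with length 2

2


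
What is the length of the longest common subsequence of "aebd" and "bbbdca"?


LCS of "aebd" and "bbbdca"
DP table:
           b    b    b    d    c    a
      0    0    0    0    0    0    0
  a   0    0    0    0    0    0    1
  e   0    0    0    0    0    0    1
  b   0    1    1    1    1    1    1
  d   0    1    1    1    2    2    2
LCS length = dp[4][6] = 2

2


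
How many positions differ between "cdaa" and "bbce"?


Comparing "cdaa" and "bbce" position by position:
  Position 0: 'c' vs 'b' => DIFFER
  Position 1: 'd' vs 'b' => DIFFER
  Position 2: 'a' vs 'c' => DIFFER
  Position 3: 'a' vs 'e' => DIFFER
Positions that differ: 4

4


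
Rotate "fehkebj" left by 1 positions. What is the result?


Input: "fehkebj", rotate left by 1
First 1 characters: "f"
Remaining characters: "ehkebj"
Concatenate remaining + first: "ehkebj" + "f" = "ehkebjf"

ehkebjf


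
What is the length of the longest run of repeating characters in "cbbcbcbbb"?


Input: "cbbcbcbbb"
Scanning for longest run:
  Position 1 ('b'): new char, reset run to 1
  Position 2 ('b'): continues run of 'b', length=2
  Position 3 ('c'): new char, reset run to 1
  Position 4 ('b'): new char, reset run to 1
  Position 5 ('c'): new char, reset run to 1
  Position 6 ('b'): new char, reset run to 1
  Position 7 ('b'): continues run of 'b', length=2
  Position 8 ('b'): continues run of 'b', length=3
Longest run: 'b' with length 3

3


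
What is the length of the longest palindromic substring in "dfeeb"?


Input: "dfeeb"
Checking substrings for palindromes:
  [2:4] "ee" (len 2) => palindrome
Longest palindromic substring: "ee" with length 2

2


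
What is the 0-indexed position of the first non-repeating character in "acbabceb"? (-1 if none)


Input: acbabceb
Character frequencies:
  'a': 2
  'b': 3
  'c': 2
  'e': 1
Scanning left to right for freq == 1:
  Position 0 ('a'): freq=2, skip
  Position 1 ('c'): freq=2, skip
  Position 2 ('b'): freq=3, skip
  Position 3 ('a'): freq=2, skip
  Position 4 ('b'): freq=3, skip
  Position 5 ('c'): freq=2, skip
  Position 6 ('e'): unique! => answer = 6

6


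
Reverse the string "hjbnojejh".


Input: hjbnojejh
Reading characters right to left:
  Position 8: 'h'
  Position 7: 'j'
  Position 6: 'e'
  Position 5: 'j'
  Position 4: 'o'
  Position 3: 'n'
  Position 2: 'b'
  Position 1: 'j'
  Position 0: 'h'
Reversed: hjejonbjh

hjejonbjh


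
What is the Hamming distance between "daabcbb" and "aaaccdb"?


Comparing "daabcbb" and "aaaccdb" position by position:
  Position 0: 'd' vs 'a' => differ
  Position 1: 'a' vs 'a' => same
  Position 2: 'a' vs 'a' => same
  Position 3: 'b' vs 'c' => differ
  Position 4: 'c' vs 'c' => same
  Position 5: 'b' vs 'd' => differ
  Position 6: 'b' vs 'b' => same
Total differences (Hamming distance): 3

3


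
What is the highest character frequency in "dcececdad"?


Input: dcececdad
Character counts:
  'a': 1
  'c': 3
  'd': 3
  'e': 2
Maximum frequency: 3

3


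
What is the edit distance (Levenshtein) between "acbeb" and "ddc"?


Computing edit distance: "acbeb" -> "ddc"
DP table:
           d    d    c
      0    1    2    3
  a   1    1    2    3
  c   2    2    2    2
  b   3    3    3    3
  e   4    4    4    4
  b   5    5    5    5
Edit distance = dp[5][3] = 5

5


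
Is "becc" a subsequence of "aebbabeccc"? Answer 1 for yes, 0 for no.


Check if "becc" is a subsequence of "aebbabeccc"
Greedy scan:
  Position 0 ('a'): no match needed
  Position 1 ('e'): no match needed
  Position 2 ('b'): matches sub[0] = 'b'
  Position 3 ('b'): no match needed
  Position 4 ('a'): no match needed
  Position 5 ('b'): no match needed
  Position 6 ('e'): matches sub[1] = 'e'
  Position 7 ('c'): matches sub[2] = 'c'
  Position 8 ('c'): matches sub[3] = 'c'
  Position 9 ('c'): no match needed
All 4 characters matched => is a subsequence

1


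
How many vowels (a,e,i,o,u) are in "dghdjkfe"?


Input: dghdjkfe
Checking each character:
  'd' at position 0: consonant
  'g' at position 1: consonant
  'h' at position 2: consonant
  'd' at position 3: consonant
  'j' at position 4: consonant
  'k' at position 5: consonant
  'f' at position 6: consonant
  'e' at position 7: vowel (running total: 1)
Total vowels: 1

1


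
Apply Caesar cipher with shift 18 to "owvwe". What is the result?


Caesar cipher: shift "owvwe" by 18
  'o' (pos 14) + 18 = pos 6 = 'g'
  'w' (pos 22) + 18 = pos 14 = 'o'
  'v' (pos 21) + 18 = pos 13 = 'n'
  'w' (pos 22) + 18 = pos 14 = 'o'
  'e' (pos 4) + 18 = pos 22 = 'w'
Result: gonow

gonow


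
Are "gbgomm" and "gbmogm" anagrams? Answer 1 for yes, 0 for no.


Strings: "gbgomm", "gbmogm"
Sorted first:  bggmmo
Sorted second: bggmmo
Sorted forms match => anagrams

1


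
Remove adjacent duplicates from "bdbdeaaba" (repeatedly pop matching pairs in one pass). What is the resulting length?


Input: bdbdeaaba
Stack-based adjacent duplicate removal:
  Read 'b': push. Stack: b
  Read 'd': push. Stack: bd
  Read 'b': push. Stack: bdb
  Read 'd': push. Stack: bdbd
  Read 'e': push. Stack: bdbde
  Read 'a': push. Stack: bdbdea
  Read 'a': matches stack top 'a' => pop. Stack: bdbde
  Read 'b': push. Stack: bdbdeb
  Read 'a': push. Stack: bdbdeba
Final stack: "bdbdeba" (length 7)

7


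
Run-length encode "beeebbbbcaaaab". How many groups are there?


Input: beeebbbbcaaaab
Scanning for consecutive runs:
  Group 1: 'b' x 1 (positions 0-0)
  Group 2: 'e' x 3 (positions 1-3)
  Group 3: 'b' x 4 (positions 4-7)
  Group 4: 'c' x 1 (positions 8-8)
  Group 5: 'a' x 4 (positions 9-12)
  Group 6: 'b' x 1 (positions 13-13)
Total groups: 6

6


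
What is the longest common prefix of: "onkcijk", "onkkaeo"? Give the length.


Words: onkcijk, onkkaeo
  Position 0: all 'o' => match
  Position 1: all 'n' => match
  Position 2: all 'k' => match
  Position 3: ('c', 'k') => mismatch, stop
LCP = "onk" (length 3)

3


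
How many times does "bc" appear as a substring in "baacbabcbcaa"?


Searching for "bc" in "baacbabcbcaa"
Scanning each position:
  Position 0: "ba" => no
  Position 1: "aa" => no
  Position 2: "ac" => no
  Position 3: "cb" => no
  Position 4: "ba" => no
  Position 5: "ab" => no
  Position 6: "bc" => MATCH
  Position 7: "cb" => no
  Position 8: "bc" => MATCH
  Position 9: "ca" => no
  Position 10: "aa" => no
Total occurrences: 2

2


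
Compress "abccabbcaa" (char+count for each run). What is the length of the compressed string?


Input: abccabbcaa
Runs:
  'a' x 1 => "a1"
  'b' x 1 => "b1"
  'c' x 2 => "c2"
  'a' x 1 => "a1"
  'b' x 2 => "b2"
  'c' x 1 => "c1"
  'a' x 2 => "a2"
Compressed: "a1b1c2a1b2c1a2"
Compressed length: 14

14


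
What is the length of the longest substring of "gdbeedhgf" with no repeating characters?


Input: "gdbeedhgf"
Sliding window (track last position of each char):
  Position 0 ('g'): window [0,0] length 1 -- new best
  Position 1 ('d'): window [0,1] length 2 -- new best
  Position 2 ('b'): window [0,2] length 3 -- new best
  Position 3 ('e'): window [0,3] length 4 -- new best
  Position 4 ('e'): repeat (last at 3), move window start to 4
  Position 4 ('e'): window [4,4] length 1
  Position 5 ('d'): window [4,5] length 2
  Position 6 ('h'): window [4,6] length 3
  Position 7 ('g'): window [4,7] length 4
  Position 8 ('f'): window [4,8] length 5 -- new best
Longest substring with no repeats: "edhgf" with length 5

5


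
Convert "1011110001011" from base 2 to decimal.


Input: "1011110001011" in base 2
Positional expansion:
  Digit '1' (value 1) x 2^12 = 4096
  Digit '0' (value 0) x 2^11 = 0
  Digit '1' (value 1) x 2^10 = 1024
  Digit '1' (value 1) x 2^9 = 512
  Digit '1' (value 1) x 2^8 = 256
  Digit '1' (value 1) x 2^7 = 128
  Digit '0' (value 0) x 2^6 = 0
  Digit '0' (value 0) x 2^5 = 0
  Digit '0' (value 0) x 2^4 = 0
  Digit '1' (value 1) x 2^3 = 8
  Digit '0' (value 0) x 2^2 = 0
  Digit '1' (value 1) x 2^1 = 2
  Digit '1' (value 1) x 2^0 = 1
Sum = 6027

6027


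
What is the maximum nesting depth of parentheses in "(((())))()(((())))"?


Input: "(((())))()(((())))"
Tracking depth:
  Position 0 '(': depth becomes 1
  Position 1 '(': depth becomes 2
  Position 2 '(': depth becomes 3
  Position 3 '(': depth becomes 4
  Position 4 ')': depth becomes 3
  Position 5 ')': depth becomes 2
  Position 6 ')': depth becomes 1
  Position 7 ')': depth becomes 0
  Position 8 '(': depth becomes 1
  Position 9 ')': depth becomes 0
  Position 10 '(': depth becomes 1
  Position 11 '(': depth becomes 2
  Position 12 '(': depth becomes 3
  Position 13 '(': depth becomes 4
  Position 14 ')': depth becomes 3
  Position 15 ')': depth becomes 2
  Position 16 ')': depth becomes 1
  Position 17 ')': depth becomes 0
Maximum depth reached: 4

4


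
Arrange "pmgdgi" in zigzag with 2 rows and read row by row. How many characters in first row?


Zigzag "pmgdgi" into 2 rows:
Placing characters:
  'p' => row 0
  'm' => row 1
  'g' => row 0
  'd' => row 1
  'g' => row 0
  'i' => row 1
Rows:
  Row 0: "pgg"
  Row 1: "mdi"
First row length: 3

3


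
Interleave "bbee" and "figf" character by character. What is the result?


Interleaving "bbee" and "figf":
  Position 0: 'b' from first, 'f' from second => "bf"
  Position 1: 'b' from first, 'i' from second => "bi"
  Position 2: 'e' from first, 'g' from second => "eg"
  Position 3: 'e' from first, 'f' from second => "ef"
Result: bfbiegef

bfbiegef


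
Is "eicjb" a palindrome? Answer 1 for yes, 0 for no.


Input: eicjb
Reversed: bjcie
  Compare pos 0 ('e') with pos 4 ('b'): MISMATCH
  Compare pos 1 ('i') with pos 3 ('j'): MISMATCH
Result: not a palindrome

0


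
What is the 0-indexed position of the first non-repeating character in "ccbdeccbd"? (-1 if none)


Input: ccbdeccbd
Character frequencies:
  'b': 2
  'c': 4
  'd': 2
  'e': 1
Scanning left to right for freq == 1:
  Position 0 ('c'): freq=4, skip
  Position 1 ('c'): freq=4, skip
  Position 2 ('b'): freq=2, skip
  Position 3 ('d'): freq=2, skip
  Position 4 ('e'): unique! => answer = 4

4


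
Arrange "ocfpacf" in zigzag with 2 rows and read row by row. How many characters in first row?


Zigzag "ocfpacf" into 2 rows:
Placing characters:
  'o' => row 0
  'c' => row 1
  'f' => row 0
  'p' => row 1
  'a' => row 0
  'c' => row 1
  'f' => row 0
Rows:
  Row 0: "ofaf"
  Row 1: "cpc"
First row length: 4

4


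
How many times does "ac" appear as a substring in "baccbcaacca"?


Searching for "ac" in "baccbcaacca"
Scanning each position:
  Position 0: "ba" => no
  Position 1: "ac" => MATCH
  Position 2: "cc" => no
  Position 3: "cb" => no
  Position 4: "bc" => no
  Position 5: "ca" => no
  Position 6: "aa" => no
  Position 7: "ac" => MATCH
  Position 8: "cc" => no
  Position 9: "ca" => no
Total occurrences: 2

2


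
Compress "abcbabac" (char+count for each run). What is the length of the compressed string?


Input: abcbabac
Runs:
  'a' x 1 => "a1"
  'b' x 1 => "b1"
  'c' x 1 => "c1"
  'b' x 1 => "b1"
  'a' x 1 => "a1"
  'b' x 1 => "b1"
  'a' x 1 => "a1"
  'c' x 1 => "c1"
Compressed: "a1b1c1b1a1b1a1c1"
Compressed length: 16

16


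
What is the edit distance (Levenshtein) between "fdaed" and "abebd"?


Computing edit distance: "fdaed" -> "abebd"
DP table:
           a    b    e    b    d
      0    1    2    3    4    5
  f   1    1    2    3    4    5
  d   2    2    2    3    4    4
  a   3    2    3    3    4    5
  e   4    3    3    3    4    5
  d   5    4    4    4    4    4
Edit distance = dp[5][5] = 4

4


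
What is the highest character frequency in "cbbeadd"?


Input: cbbeadd
Character counts:
  'a': 1
  'b': 2
  'c': 1
  'd': 2
  'e': 1
Maximum frequency: 2

2


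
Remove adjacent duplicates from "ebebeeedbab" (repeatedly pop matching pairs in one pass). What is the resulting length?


Input: ebebeeedbab
Stack-based adjacent duplicate removal:
  Read 'e': push. Stack: e
  Read 'b': push. Stack: eb
  Read 'e': push. Stack: ebe
  Read 'b': push. Stack: ebeb
  Read 'e': push. Stack: ebebe
  Read 'e': matches stack top 'e' => pop. Stack: ebeb
  Read 'e': push. Stack: ebebe
  Read 'd': push. Stack: ebebed
  Read 'b': push. Stack: ebebedb
  Read 'a': push. Stack: ebebedba
  Read 'b': push. Stack: ebebedbab
Final stack: "ebebedbab" (length 9)

9


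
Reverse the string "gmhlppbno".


Input: gmhlppbno
Reading characters right to left:
  Position 8: 'o'
  Position 7: 'n'
  Position 6: 'b'
  Position 5: 'p'
  Position 4: 'p'
  Position 3: 'l'
  Position 2: 'h'
  Position 1: 'm'
  Position 0: 'g'
Reversed: onbpplhmg

onbpplhmg


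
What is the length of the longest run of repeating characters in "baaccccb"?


Input: "baaccccb"
Scanning for longest run:
  Position 1 ('a'): new char, reset run to 1
  Position 2 ('a'): continues run of 'a', length=2
  Position 3 ('c'): new char, reset run to 1
  Position 4 ('c'): continues run of 'c', length=2
  Position 5 ('c'): continues run of 'c', length=3
  Position 6 ('c'): continues run of 'c', length=4
  Position 7 ('b'): new char, reset run to 1
Longest run: 'c' with length 4

4


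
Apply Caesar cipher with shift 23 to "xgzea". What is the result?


Caesar cipher: shift "xgzea" by 23
  'x' (pos 23) + 23 = pos 20 = 'u'
  'g' (pos 6) + 23 = pos 3 = 'd'
  'z' (pos 25) + 23 = pos 22 = 'w'
  'e' (pos 4) + 23 = pos 1 = 'b'
  'a' (pos 0) + 23 = pos 23 = 'x'
Result: udwbx

udwbx


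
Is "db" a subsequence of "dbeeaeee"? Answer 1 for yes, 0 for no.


Check if "db" is a subsequence of "dbeeaeee"
Greedy scan:
  Position 0 ('d'): matches sub[0] = 'd'
  Position 1 ('b'): matches sub[1] = 'b'
  Position 2 ('e'): no match needed
  Position 3 ('e'): no match needed
  Position 4 ('a'): no match needed
  Position 5 ('e'): no match needed
  Position 6 ('e'): no match needed
  Position 7 ('e'): no match needed
All 2 characters matched => is a subsequence

1


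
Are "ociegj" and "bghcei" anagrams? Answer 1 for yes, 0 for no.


Strings: "ociegj", "bghcei"
Sorted first:  cegijo
Sorted second: bceghi
Differ at position 0: 'c' vs 'b' => not anagrams

0


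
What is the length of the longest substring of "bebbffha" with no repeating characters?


Input: "bebbffha"
Sliding window (track last position of each char):
  Position 0 ('b'): window [0,0] length 1 -- new best
  Position 1 ('e'): window [0,1] length 2 -- new best
  Position 2 ('b'): repeat (last at 0), move window start to 1
  Position 2 ('b'): window [1,2] length 2
  Position 3 ('b'): repeat (last at 2), move window start to 3
  Position 3 ('b'): window [3,3] length 1
  Position 4 ('f'): window [3,4] length 2
  Position 5 ('f'): repeat (last at 4), move window start to 5
  Position 5 ('f'): window [5,5] length 1
  Position 6 ('h'): window [5,6] length 2
  Position 7 ('a'): window [5,7] length 3 -- new best
Longest substring with no repeats: "fha" with length 3

3


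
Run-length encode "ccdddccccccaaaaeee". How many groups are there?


Input: ccdddccccccaaaaeee
Scanning for consecutive runs:
  Group 1: 'c' x 2 (positions 0-1)
  Group 2: 'd' x 3 (positions 2-4)
  Group 3: 'c' x 6 (positions 5-10)
  Group 4: 'a' x 4 (positions 11-14)
  Group 5: 'e' x 3 (positions 15-17)
Total groups: 5

5


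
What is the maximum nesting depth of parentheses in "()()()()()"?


Input: "()()()()()"
Tracking depth:
  Position 0 '(': depth becomes 1
  Position 1 ')': depth becomes 0
  Position 2 '(': depth becomes 1
  Position 3 ')': depth becomes 0
  Position 4 '(': depth becomes 1
  Position 5 ')': depth becomes 0
  Position 6 '(': depth becomes 1
  Position 7 ')': depth becomes 0
  Position 8 '(': depth becomes 1
  Position 9 ')': depth becomes 0
Maximum depth reached: 1

1


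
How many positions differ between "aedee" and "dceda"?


Comparing "aedee" and "dceda" position by position:
  Position 0: 'a' vs 'd' => DIFFER
  Position 1: 'e' vs 'c' => DIFFER
  Position 2: 'd' vs 'e' => DIFFER
  Position 3: 'e' vs 'd' => DIFFER
  Position 4: 'e' vs 'a' => DIFFER
Positions that differ: 5

5


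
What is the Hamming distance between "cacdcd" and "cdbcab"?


Comparing "cacdcd" and "cdbcab" position by position:
  Position 0: 'c' vs 'c' => same
  Position 1: 'a' vs 'd' => differ
  Position 2: 'c' vs 'b' => differ
  Position 3: 'd' vs 'c' => differ
  Position 4: 'c' vs 'a' => differ
  Position 5: 'd' vs 'b' => differ
Total differences (Hamming distance): 5

5


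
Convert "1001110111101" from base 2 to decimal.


Input: "1001110111101" in base 2
Positional expansion:
  Digit '1' (value 1) x 2^12 = 4096
  Digit '0' (value 0) x 2^11 = 0
  Digit '0' (value 0) x 2^10 = 0
  Digit '1' (value 1) x 2^9 = 512
  Digit '1' (value 1) x 2^8 = 256
  Digit '1' (value 1) x 2^7 = 128
  Digit '0' (value 0) x 2^6 = 0
  Digit '1' (value 1) x 2^5 = 32
  Digit '1' (value 1) x 2^4 = 16
  Digit '1' (value 1) x 2^3 = 8
  Digit '1' (value 1) x 2^2 = 4
  Digit '0' (value 0) x 2^1 = 0
  Digit '1' (value 1) x 2^0 = 1
Sum = 5053

5053


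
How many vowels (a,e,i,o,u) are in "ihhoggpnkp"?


Input: ihhoggpnkp
Checking each character:
  'i' at position 0: vowel (running total: 1)
  'h' at position 1: consonant
  'h' at position 2: consonant
  'o' at position 3: vowel (running total: 2)
  'g' at position 4: consonant
  'g' at position 5: consonant
  'p' at position 6: consonant
  'n' at position 7: consonant
  'k' at position 8: consonant
  'p' at position 9: consonant
Total vowels: 2

2


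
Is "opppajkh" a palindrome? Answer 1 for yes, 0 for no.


Input: opppajkh
Reversed: hkjapppo
  Compare pos 0 ('o') with pos 7 ('h'): MISMATCH
  Compare pos 1 ('p') with pos 6 ('k'): MISMATCH
  Compare pos 2 ('p') with pos 5 ('j'): MISMATCH
  Compare pos 3 ('p') with pos 4 ('a'): MISMATCH
Result: not a palindrome

0


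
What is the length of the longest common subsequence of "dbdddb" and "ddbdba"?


LCS of "dbdddb" and "ddbdba"
DP table:
           d    d    b    d    b    a
      0    0    0    0    0    0    0
  d   0    1    1    1    1    1    1
  b   0    1    1    2    2    2    2
  d   0    1    2    2    3    3    3
  d   0    1    2    2    3    3    3
  d   0    1    2    2    3    3    3
  b   0    1    2    3    3    4    4
LCS length = dp[6][6] = 4

4


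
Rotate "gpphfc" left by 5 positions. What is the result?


Input: "gpphfc", rotate left by 5
First 5 characters: "gpphf"
Remaining characters: "c"
Concatenate remaining + first: "c" + "gpphf" = "cgpphf"

cgpphf


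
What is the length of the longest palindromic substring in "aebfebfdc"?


Input: "aebfebfdc"
Checking substrings for palindromes:
  No multi-char palindromic substrings found
Longest palindromic substring: "a" with length 1

1


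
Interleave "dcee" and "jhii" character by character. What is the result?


Interleaving "dcee" and "jhii":
  Position 0: 'd' from first, 'j' from second => "dj"
  Position 1: 'c' from first, 'h' from second => "ch"
  Position 2: 'e' from first, 'i' from second => "ei"
  Position 3: 'e' from first, 'i' from second => "ei"
Result: djcheiei

djcheiei


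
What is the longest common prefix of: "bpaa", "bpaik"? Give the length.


Words: bpaa, bpaik
  Position 0: all 'b' => match
  Position 1: all 'p' => match
  Position 2: all 'a' => match
  Position 3: ('a', 'i') => mismatch, stop
LCP = "bpa" (length 3)

3


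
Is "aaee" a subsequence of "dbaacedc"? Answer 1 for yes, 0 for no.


Check if "aaee" is a subsequence of "dbaacedc"
Greedy scan:
  Position 0 ('d'): no match needed
  Position 1 ('b'): no match needed
  Position 2 ('a'): matches sub[0] = 'a'
  Position 3 ('a'): matches sub[1] = 'a'
  Position 4 ('c'): no match needed
  Position 5 ('e'): matches sub[2] = 'e'
  Position 6 ('d'): no match needed
  Position 7 ('c'): no match needed
Only matched 3/4 characters => not a subsequence

0


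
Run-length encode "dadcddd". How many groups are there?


Input: dadcddd
Scanning for consecutive runs:
  Group 1: 'd' x 1 (positions 0-0)
  Group 2: 'a' x 1 (positions 1-1)
  Group 3: 'd' x 1 (positions 2-2)
  Group 4: 'c' x 1 (positions 3-3)
  Group 5: 'd' x 3 (positions 4-6)
Total groups: 5

5


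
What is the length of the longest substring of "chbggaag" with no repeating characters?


Input: "chbggaag"
Sliding window (track last position of each char):
  Position 0 ('c'): window [0,0] length 1 -- new best
  Position 1 ('h'): window [0,1] length 2 -- new best
  Position 2 ('b'): window [0,2] length 3 -- new best
  Position 3 ('g'): window [0,3] length 4 -- new best
  Position 4 ('g'): repeat (last at 3), move window start to 4
  Position 4 ('g'): window [4,4] length 1
  Position 5 ('a'): window [4,5] length 2
  Position 6 ('a'): repeat (last at 5), move window start to 6
  Position 6 ('a'): window [6,6] length 1
  Position 7 ('g'): window [6,7] length 2
Longest substring with no repeats: "chbg" with length 4

4


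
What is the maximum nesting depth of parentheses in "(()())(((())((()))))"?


Input: "(()())(((())((()))))"
Tracking depth:
  Position 0 '(': depth becomes 1
  Position 1 '(': depth becomes 2
  Position 2 ')': depth becomes 1
  Position 3 '(': depth becomes 2
  Position 4 ')': depth becomes 1
  Position 5 ')': depth becomes 0
  Position 6 '(': depth becomes 1
  Position 7 '(': depth becomes 2
  Position 8 '(': depth becomes 3
  Position 9 '(': depth becomes 4
  Position 10 ')': depth becomes 3
  Position 11 ')': depth becomes 2
  Position 12 '(': depth becomes 3
  Position 13 '(': depth becomes 4
  Position 14 '(': depth becomes 5
  Position 15 ')': depth becomes 4
  Position 16 ')': depth becomes 3
  Position 17 ')': depth becomes 2
  Position 18 ')': depth becomes 1
  Position 19 ')': depth becomes 0
Maximum depth reached: 5

5


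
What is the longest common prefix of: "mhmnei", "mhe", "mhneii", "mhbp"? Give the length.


Words: mhmnei, mhe, mhneii, mhbp
  Position 0: all 'm' => match
  Position 1: all 'h' => match
  Position 2: ('m', 'e', 'n', 'b') => mismatch, stop
LCP = "mh" (length 2)

2


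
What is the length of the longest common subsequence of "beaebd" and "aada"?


LCS of "beaebd" and "aada"
DP table:
           a    a    d    a
      0    0    0    0    0
  b   0    0    0    0    0
  e   0    0    0    0    0
  a   0    1    1    1    1
  e   0    1    1    1    1
  b   0    1    1    1    1
  d   0    1    1    2    2
LCS length = dp[6][4] = 2

2


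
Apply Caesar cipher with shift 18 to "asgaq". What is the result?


Caesar cipher: shift "asgaq" by 18
  'a' (pos 0) + 18 = pos 18 = 's'
  's' (pos 18) + 18 = pos 10 = 'k'
  'g' (pos 6) + 18 = pos 24 = 'y'
  'a' (pos 0) + 18 = pos 18 = 's'
  'q' (pos 16) + 18 = pos 8 = 'i'
Result: skysi

skysi


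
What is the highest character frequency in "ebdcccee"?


Input: ebdcccee
Character counts:
  'b': 1
  'c': 3
  'd': 1
  'e': 3
Maximum frequency: 3

3


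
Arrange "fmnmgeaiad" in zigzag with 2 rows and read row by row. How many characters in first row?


Zigzag "fmnmgeaiad" into 2 rows:
Placing characters:
  'f' => row 0
  'm' => row 1
  'n' => row 0
  'm' => row 1
  'g' => row 0
  'e' => row 1
  'a' => row 0
  'i' => row 1
  'a' => row 0
  'd' => row 1
Rows:
  Row 0: "fngaa"
  Row 1: "mmeid"
First row length: 5

5


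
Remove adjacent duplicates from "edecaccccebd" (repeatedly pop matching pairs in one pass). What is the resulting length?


Input: edecaccccebd
Stack-based adjacent duplicate removal:
  Read 'e': push. Stack: e
  Read 'd': push. Stack: ed
  Read 'e': push. Stack: ede
  Read 'c': push. Stack: edec
  Read 'a': push. Stack: edeca
  Read 'c': push. Stack: edecac
  Read 'c': matches stack top 'c' => pop. Stack: edeca
  Read 'c': push. Stack: edecac
  Read 'c': matches stack top 'c' => pop. Stack: edeca
  Read 'e': push. Stack: edecae
  Read 'b': push. Stack: edecaeb
  Read 'd': push. Stack: edecaebd
Final stack: "edecaebd" (length 8)

8


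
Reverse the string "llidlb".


Input: llidlb
Reading characters right to left:
  Position 5: 'b'
  Position 4: 'l'
  Position 3: 'd'
  Position 2: 'i'
  Position 1: 'l'
  Position 0: 'l'
Reversed: bldill

bldill


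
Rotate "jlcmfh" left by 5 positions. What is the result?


Input: "jlcmfh", rotate left by 5
First 5 characters: "jlcmf"
Remaining characters: "h"
Concatenate remaining + first: "h" + "jlcmf" = "hjlcmf"

hjlcmf


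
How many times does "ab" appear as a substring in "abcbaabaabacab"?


Searching for "ab" in "abcbaabaabacab"
Scanning each position:
  Position 0: "ab" => MATCH
  Position 1: "bc" => no
  Position 2: "cb" => no
  Position 3: "ba" => no
  Position 4: "aa" => no
  Position 5: "ab" => MATCH
  Position 6: "ba" => no
  Position 7: "aa" => no
  Position 8: "ab" => MATCH
  Position 9: "ba" => no
  Position 10: "ac" => no
  Position 11: "ca" => no
  Position 12: "ab" => MATCH
Total occurrences: 4

4


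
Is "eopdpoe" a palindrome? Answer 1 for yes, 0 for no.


Input: eopdpoe
Reversed: eopdpoe
  Compare pos 0 ('e') with pos 6 ('e'): match
  Compare pos 1 ('o') with pos 5 ('o'): match
  Compare pos 2 ('p') with pos 4 ('p'): match
Result: palindrome

1


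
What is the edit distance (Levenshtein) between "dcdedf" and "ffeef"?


Computing edit distance: "dcdedf" -> "ffeef"
DP table:
           f    f    e    e    f
      0    1    2    3    4    5
  d   1    1    2    3    4    5
  c   2    2    2    3    4    5
  d   3    3    3    3    4    5
  e   4    4    4    3    3    4
  d   5    5    5    4    4    4
  f   6    5    5    5    5    4
Edit distance = dp[6][5] = 4

4


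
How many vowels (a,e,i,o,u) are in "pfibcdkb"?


Input: pfibcdkb
Checking each character:
  'p' at position 0: consonant
  'f' at position 1: consonant
  'i' at position 2: vowel (running total: 1)
  'b' at position 3: consonant
  'c' at position 4: consonant
  'd' at position 5: consonant
  'k' at position 6: consonant
  'b' at position 7: consonant
Total vowels: 1

1


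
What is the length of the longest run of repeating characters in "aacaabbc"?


Input: "aacaabbc"
Scanning for longest run:
  Position 1 ('a'): continues run of 'a', length=2
  Position 2 ('c'): new char, reset run to 1
  Position 3 ('a'): new char, reset run to 1
  Position 4 ('a'): continues run of 'a', length=2
  Position 5 ('b'): new char, reset run to 1
  Position 6 ('b'): continues run of 'b', length=2
  Position 7 ('c'): new char, reset run to 1
Longest run: 'a' with length 2

2


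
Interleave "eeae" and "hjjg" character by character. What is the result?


Interleaving "eeae" and "hjjg":
  Position 0: 'e' from first, 'h' from second => "eh"
  Position 1: 'e' from first, 'j' from second => "ej"
  Position 2: 'a' from first, 'j' from second => "aj"
  Position 3: 'e' from first, 'g' from second => "eg"
Result: ehejajeg

ehejajeg


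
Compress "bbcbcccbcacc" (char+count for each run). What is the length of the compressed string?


Input: bbcbcccbcacc
Runs:
  'b' x 2 => "b2"
  'c' x 1 => "c1"
  'b' x 1 => "b1"
  'c' x 3 => "c3"
  'b' x 1 => "b1"
  'c' x 1 => "c1"
  'a' x 1 => "a1"
  'c' x 2 => "c2"
Compressed: "b2c1b1c3b1c1a1c2"
Compressed length: 16

16


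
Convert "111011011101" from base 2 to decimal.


Input: "111011011101" in base 2
Positional expansion:
  Digit '1' (value 1) x 2^11 = 2048
  Digit '1' (value 1) x 2^10 = 1024
  Digit '1' (value 1) x 2^9 = 512
  Digit '0' (value 0) x 2^8 = 0
  Digit '1' (value 1) x 2^7 = 128
  Digit '1' (value 1) x 2^6 = 64
  Digit '0' (value 0) x 2^5 = 0
  Digit '1' (value 1) x 2^4 = 16
  Digit '1' (value 1) x 2^3 = 8
  Digit '1' (value 1) x 2^2 = 4
  Digit '0' (value 0) x 2^1 = 0
  Digit '1' (value 1) x 2^0 = 1
Sum = 3805

3805


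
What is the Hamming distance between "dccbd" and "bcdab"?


Comparing "dccbd" and "bcdab" position by position:
  Position 0: 'd' vs 'b' => differ
  Position 1: 'c' vs 'c' => same
  Position 2: 'c' vs 'd' => differ
  Position 3: 'b' vs 'a' => differ
  Position 4: 'd' vs 'b' => differ
Total differences (Hamming distance): 4

4


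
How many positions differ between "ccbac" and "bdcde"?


Comparing "ccbac" and "bdcde" position by position:
  Position 0: 'c' vs 'b' => DIFFER
  Position 1: 'c' vs 'd' => DIFFER
  Position 2: 'b' vs 'c' => DIFFER
  Position 3: 'a' vs 'd' => DIFFER
  Position 4: 'c' vs 'e' => DIFFER
Positions that differ: 5

5


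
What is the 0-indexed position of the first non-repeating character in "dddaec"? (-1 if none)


Input: dddaec
Character frequencies:
  'a': 1
  'c': 1
  'd': 3
  'e': 1
Scanning left to right for freq == 1:
  Position 0 ('d'): freq=3, skip
  Position 1 ('d'): freq=3, skip
  Position 2 ('d'): freq=3, skip
  Position 3 ('a'): unique! => answer = 3

3


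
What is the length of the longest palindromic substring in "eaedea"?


Input: "eaedea"
Checking substrings for palindromes:
  [1:6] "aedea" (len 5) => palindrome
  [0:3] "eae" (len 3) => palindrome
  [2:5] "ede" (len 3) => palindrome
Longest palindromic substring: "aedea" with length 5

5


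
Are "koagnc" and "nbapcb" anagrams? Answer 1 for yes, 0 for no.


Strings: "koagnc", "nbapcb"
Sorted first:  acgkno
Sorted second: abbcnp
Differ at position 1: 'c' vs 'b' => not anagrams

0


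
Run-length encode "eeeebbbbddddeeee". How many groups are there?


Input: eeeebbbbddddeeee
Scanning for consecutive runs:
  Group 1: 'e' x 4 (positions 0-3)
  Group 2: 'b' x 4 (positions 4-7)
  Group 3: 'd' x 4 (positions 8-11)
  Group 4: 'e' x 4 (positions 12-15)
Total groups: 4

4


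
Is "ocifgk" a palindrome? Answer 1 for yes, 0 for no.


Input: ocifgk
Reversed: kgfico
  Compare pos 0 ('o') with pos 5 ('k'): MISMATCH
  Compare pos 1 ('c') with pos 4 ('g'): MISMATCH
  Compare pos 2 ('i') with pos 3 ('f'): MISMATCH
Result: not a palindrome

0


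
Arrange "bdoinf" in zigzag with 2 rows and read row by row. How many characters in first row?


Zigzag "bdoinf" into 2 rows:
Placing characters:
  'b' => row 0
  'd' => row 1
  'o' => row 0
  'i' => row 1
  'n' => row 0
  'f' => row 1
Rows:
  Row 0: "bon"
  Row 1: "dif"
First row length: 3

3


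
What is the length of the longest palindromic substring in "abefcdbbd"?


Input: "abefcdbbd"
Checking substrings for palindromes:
  [5:9] "dbbd" (len 4) => palindrome
  [6:8] "bb" (len 2) => palindrome
Longest palindromic substring: "dbbd" with length 4

4


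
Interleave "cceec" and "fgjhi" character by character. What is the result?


Interleaving "cceec" and "fgjhi":
  Position 0: 'c' from first, 'f' from second => "cf"
  Position 1: 'c' from first, 'g' from second => "cg"
  Position 2: 'e' from first, 'j' from second => "ej"
  Position 3: 'e' from first, 'h' from second => "eh"
  Position 4: 'c' from first, 'i' from second => "ci"
Result: cfcgejehci

cfcgejehci


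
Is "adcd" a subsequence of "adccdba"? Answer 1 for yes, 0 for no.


Check if "adcd" is a subsequence of "adccdba"
Greedy scan:
  Position 0 ('a'): matches sub[0] = 'a'
  Position 1 ('d'): matches sub[1] = 'd'
  Position 2 ('c'): matches sub[2] = 'c'
  Position 3 ('c'): no match needed
  Position 4 ('d'): matches sub[3] = 'd'
  Position 5 ('b'): no match needed
  Position 6 ('a'): no match needed
All 4 characters matched => is a subsequence

1


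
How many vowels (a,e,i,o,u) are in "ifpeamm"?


Input: ifpeamm
Checking each character:
  'i' at position 0: vowel (running total: 1)
  'f' at position 1: consonant
  'p' at position 2: consonant
  'e' at position 3: vowel (running total: 2)
  'a' at position 4: vowel (running total: 3)
  'm' at position 5: consonant
  'm' at position 6: consonant
Total vowels: 3

3


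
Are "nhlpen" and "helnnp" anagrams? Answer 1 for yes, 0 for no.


Strings: "nhlpen", "helnnp"
Sorted first:  ehlnnp
Sorted second: ehlnnp
Sorted forms match => anagrams

1


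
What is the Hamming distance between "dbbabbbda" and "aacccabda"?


Comparing "dbbabbbda" and "aacccabda" position by position:
  Position 0: 'd' vs 'a' => differ
  Position 1: 'b' vs 'a' => differ
  Position 2: 'b' vs 'c' => differ
  Position 3: 'a' vs 'c' => differ
  Position 4: 'b' vs 'c' => differ
  Position 5: 'b' vs 'a' => differ
  Position 6: 'b' vs 'b' => same
  Position 7: 'd' vs 'd' => same
  Position 8: 'a' vs 'a' => same
Total differences (Hamming distance): 6

6


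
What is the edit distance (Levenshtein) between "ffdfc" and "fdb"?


Computing edit distance: "ffdfc" -> "fdb"
DP table:
           f    d    b
      0    1    2    3
  f   1    0    1    2
  f   2    1    1    2
  d   3    2    1    2
  f   4    3    2    2
  c   5    4    3    3
Edit distance = dp[5][3] = 3

3


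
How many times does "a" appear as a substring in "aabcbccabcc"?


Searching for "a" in "aabcbccabcc"
Scanning each position:
  Position 0: "a" => MATCH
  Position 1: "a" => MATCH
  Position 2: "b" => no
  Position 3: "c" => no
  Position 4: "b" => no
  Position 5: "c" => no
  Position 6: "c" => no
  Position 7: "a" => MATCH
  Position 8: "b" => no
  Position 9: "c" => no
  Position 10: "c" => no
Total occurrences: 3

3


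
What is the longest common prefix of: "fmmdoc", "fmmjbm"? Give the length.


Words: fmmdoc, fmmjbm
  Position 0: all 'f' => match
  Position 1: all 'm' => match
  Position 2: all 'm' => match
  Position 3: ('d', 'j') => mismatch, stop
LCP = "fmm" (length 3)

3


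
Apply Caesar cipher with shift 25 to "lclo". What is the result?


Caesar cipher: shift "lclo" by 25
  'l' (pos 11) + 25 = pos 10 = 'k'
  'c' (pos 2) + 25 = pos 1 = 'b'
  'l' (pos 11) + 25 = pos 10 = 'k'
  'o' (pos 14) + 25 = pos 13 = 'n'
Result: kbkn

kbkn


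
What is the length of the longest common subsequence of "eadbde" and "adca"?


LCS of "eadbde" and "adca"
DP table:
           a    d    c    a
      0    0    0    0    0
  e   0    0    0    0    0
  a   0    1    1    1    1
  d   0    1    2    2    2
  b   0    1    2    2    2
  d   0    1    2    2    2
  e   0    1    2    2    2
LCS length = dp[6][4] = 2

2


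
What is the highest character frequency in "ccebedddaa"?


Input: ccebedddaa
Character counts:
  'a': 2
  'b': 1
  'c': 2
  'd': 3
  'e': 2
Maximum frequency: 3

3


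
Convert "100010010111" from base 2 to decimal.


Input: "100010010111" in base 2
Positional expansion:
  Digit '1' (value 1) x 2^11 = 2048
  Digit '0' (value 0) x 2^10 = 0
  Digit '0' (value 0) x 2^9 = 0
  Digit '0' (value 0) x 2^8 = 0
  Digit '1' (value 1) x 2^7 = 128
  Digit '0' (value 0) x 2^6 = 0
  Digit '0' (value 0) x 2^5 = 0
  Digit '1' (value 1) x 2^4 = 16
  Digit '0' (value 0) x 2^3 = 0
  Digit '1' (value 1) x 2^2 = 4
  Digit '1' (value 1) x 2^1 = 2
  Digit '1' (value 1) x 2^0 = 1
Sum = 2199

2199


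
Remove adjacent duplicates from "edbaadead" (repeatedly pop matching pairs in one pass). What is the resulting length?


Input: edbaadead
Stack-based adjacent duplicate removal:
  Read 'e': push. Stack: e
  Read 'd': push. Stack: ed
  Read 'b': push. Stack: edb
  Read 'a': push. Stack: edba
  Read 'a': matches stack top 'a' => pop. Stack: edb
  Read 'd': push. Stack: edbd
  Read 'e': push. Stack: edbde
  Read 'a': push. Stack: edbdea
  Read 'd': push. Stack: edbdead
Final stack: "edbdead" (length 7)

7


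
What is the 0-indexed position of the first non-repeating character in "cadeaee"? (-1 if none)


Input: cadeaee
Character frequencies:
  'a': 2
  'c': 1
  'd': 1
  'e': 3
Scanning left to right for freq == 1:
  Position 0 ('c'): unique! => answer = 0

0


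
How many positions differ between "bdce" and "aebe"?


Comparing "bdce" and "aebe" position by position:
  Position 0: 'b' vs 'a' => DIFFER
  Position 1: 'd' vs 'e' => DIFFER
  Position 2: 'c' vs 'b' => DIFFER
  Position 3: 'e' vs 'e' => same
Positions that differ: 3

3


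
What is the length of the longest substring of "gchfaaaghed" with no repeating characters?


Input: "gchfaaaghed"
Sliding window (track last position of each char):
  Position 0 ('g'): window [0,0] length 1 -- new best
  Position 1 ('c'): window [0,1] length 2 -- new best
  Position 2 ('h'): window [0,2] length 3 -- new best
  Position 3 ('f'): window [0,3] length 4 -- new best
  Position 4 ('a'): window [0,4] length 5 -- new best
  Position 5 ('a'): repeat (last at 4), move window start to 5
  Position 5 ('a'): window [5,5] length 1
  Position 6 ('a'): repeat (last at 5), move window start to 6
  Position 6 ('a'): window [6,6] length 1
  Position 7 ('g'): window [6,7] length 2
  Position 8 ('h'): window [6,8] length 3
  Position 9 ('e'): window [6,9] length 4
  Position 10 ('d'): window [6,10] length 5
Longest substring with no repeats: "gchfa" with length 5

5


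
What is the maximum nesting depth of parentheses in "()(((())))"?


Input: "()(((())))"
Tracking depth:
  Position 0 '(': depth becomes 1
  Position 1 ')': depth becomes 0
  Position 2 '(': depth becomes 1
  Position 3 '(': depth becomes 2
  Position 4 '(': depth becomes 3
  Position 5 '(': depth becomes 4
  Position 6 ')': depth becomes 3
  Position 7 ')': depth becomes 2
  Position 8 ')': depth becomes 1
  Position 9 ')': depth becomes 0
Maximum depth reached: 4

4


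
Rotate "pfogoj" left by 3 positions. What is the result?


Input: "pfogoj", rotate left by 3
First 3 characters: "pfo"
Remaining characters: "goj"
Concatenate remaining + first: "goj" + "pfo" = "gojpfo"

gojpfo


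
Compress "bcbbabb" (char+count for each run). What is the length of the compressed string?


Input: bcbbabb
Runs:
  'b' x 1 => "b1"
  'c' x 1 => "c1"
  'b' x 2 => "b2"
  'a' x 1 => "a1"
  'b' x 2 => "b2"
Compressed: "b1c1b2a1b2"
Compressed length: 10

10


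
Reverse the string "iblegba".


Input: iblegba
Reading characters right to left:
  Position 6: 'a'
  Position 5: 'b'
  Position 4: 'g'
  Position 3: 'e'
  Position 2: 'l'
  Position 1: 'b'
  Position 0: 'i'
Reversed: abgelbi

abgelbi


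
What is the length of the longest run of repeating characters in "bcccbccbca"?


Input: "bcccbccbca"
Scanning for longest run:
  Position 1 ('c'): new char, reset run to 1
  Position 2 ('c'): continues run of 'c', length=2
  Position 3 ('c'): continues run of 'c', length=3
  Position 4 ('b'): new char, reset run to 1
  Position 5 ('c'): new char, reset run to 1
  Position 6 ('c'): continues run of 'c', length=2
  Position 7 ('b'): new char, reset run to 1
  Position 8 ('c'): new char, reset run to 1
  Position 9 ('a'): new char, reset run to 1
Longest run: 'c' with length 3

3
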